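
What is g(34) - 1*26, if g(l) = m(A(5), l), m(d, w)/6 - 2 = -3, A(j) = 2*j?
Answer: -32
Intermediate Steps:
m(d, w) = -6 (m(d, w) = 12 + 6*(-3) = 12 - 18 = -6)
g(l) = -6
g(34) - 1*26 = -6 - 1*26 = -6 - 26 = -32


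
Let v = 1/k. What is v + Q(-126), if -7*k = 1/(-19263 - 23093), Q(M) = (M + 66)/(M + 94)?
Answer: 2371951/8 ≈ 2.9649e+5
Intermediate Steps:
Q(M) = (66 + M)/(94 + M)
k = 1/296492 (k = -1/(7*(-19263 - 23093)) = -⅐/(-42356) = -⅐*(-1/42356) = 1/296492 ≈ 3.3728e-6)
v = 296492 (v = 1/(1/296492) = 296492)
v + Q(-126) = 296492 + (66 - 126)/(94 - 126) = 296492 - 60/(-32) = 296492 - 1/32*(-60) = 296492 + 15/8 = 2371951/8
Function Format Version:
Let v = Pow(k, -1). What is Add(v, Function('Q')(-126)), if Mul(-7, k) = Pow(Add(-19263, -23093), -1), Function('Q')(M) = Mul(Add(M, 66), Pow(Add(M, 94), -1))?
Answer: Rational(2371951, 8) ≈ 2.9649e+5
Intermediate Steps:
Function('Q')(M) = Mul(Pow(Add(94, M), -1), Add(66, M)) (Function('Q')(M) = Mul(Add(66, M), Pow(Add(94, M), -1)) = Mul(Pow(Add(94, M), -1), Add(66, M)))
k = Rational(1, 296492) (k = Mul(Rational(-1, 7), Pow(Add(-19263, -23093), -1)) = Mul(Rational(-1, 7), Pow(-42356, -1)) = Mul(Rational(-1, 7), Rational(-1, 42356)) = Rational(1, 296492) ≈ 3.3728e-6)
v = 296492 (v = Pow(Rational(1, 296492), -1) = 296492)
Add(v, Function('Q')(-126)) = Add(296492, Mul(Pow(Add(94, -126), -1), Add(66, -126))) = Add(296492, Mul(Pow(-32, -1), -60)) = Add(296492, Mul(Rational(-1, 32), -60)) = Add(296492, Rational(15, 8)) = Rational(2371951, 8)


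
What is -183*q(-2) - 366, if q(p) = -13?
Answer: 2013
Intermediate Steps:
-183*q(-2) - 366 = -183*(-13) - 366 = 2379 - 366 = 2013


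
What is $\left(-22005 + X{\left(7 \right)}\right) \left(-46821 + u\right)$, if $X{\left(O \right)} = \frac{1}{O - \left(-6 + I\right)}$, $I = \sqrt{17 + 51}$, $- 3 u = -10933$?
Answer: $\frac{287879388760}{303} - \frac{259060 \sqrt{17}}{303} \approx 9.5009 \cdot 10^{8}$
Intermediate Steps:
$u = \frac{10933}{3}$ ($u = \left(- \frac{1}{3}\right) \left(-10933\right) = \frac{10933}{3} \approx 3644.3$)
$I = 2 \sqrt{17}$ ($I = \sqrt{68} = 2 \sqrt{17} \approx 8.2462$)
$X{\left(O \right)} = \frac{1}{6 + O - 2 \sqrt{17}}$ ($X{\left(O \right)} = \frac{1}{O + \left(6 - 2 \sqrt{17}\right)} = \frac{1}{6 + O - 2 \sqrt{17}}$)
$\left(-22005 + X{\left(7 \right)}\right) \left(-46821 + u\right) = \left(-22005 + \frac{1}{6 + 7 - 2 \sqrt{17}}\right) \left(-46821 + \frac{10933}{3}\right) = \left(-22005 + \frac{1}{13 - 2 \sqrt{17}}\right) \left(- \frac{129530}{3}\right) = 950102550 - \frac{129530}{3 \left(13 - 2 \sqrt{17}\right)}$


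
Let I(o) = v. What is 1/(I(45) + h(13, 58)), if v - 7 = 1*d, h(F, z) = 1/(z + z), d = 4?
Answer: 116/1277 ≈ 0.090838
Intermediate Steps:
h(F, z) = 1/(2*z)
v = 11 (v = 7 + 1*4 = 7 + 4 = 11)
I(o) = 11
1/(I(45) + h(13, 58)) = 1/(11 + (½)/58) = 1/(11 + (½)*(1/58)) = 1/(11 + 1/116) = 1/(1277/116) = 116/1277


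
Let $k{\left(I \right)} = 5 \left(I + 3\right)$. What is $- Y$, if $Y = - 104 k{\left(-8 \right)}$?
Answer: $-2600$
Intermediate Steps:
$k{\left(I \right)} = 15 + 5 I$ ($k{\left(I \right)} = 5 \left(3 + I\right) = 15 + 5 I$)
$Y = 2600$ ($Y = - 104 \left(15 + 5 \left(-8\right)\right) = - 104 \left(15 - 40\right) = \left(-104\right) \left(-25\right) = 2600$)
$- Y = \left(-1\right) 2600 = -2600$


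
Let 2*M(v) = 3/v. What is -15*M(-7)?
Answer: 45/14 ≈ 3.2143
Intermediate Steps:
M(v) = 3/(2*v) (M(v) = (3/v)/2 = 3/(2*v))
-15*M(-7) = -45/(2*(-7)) = -45*(-1)/(2*7) = -15*(-3/14) = 45/14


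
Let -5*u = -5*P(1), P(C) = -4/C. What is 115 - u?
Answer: 119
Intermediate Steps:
u = -4 (u = -(-1)*(-4/1) = -(-1)*(-4*1) = -(-1)*(-4) = -⅕*20 = -4)
115 - u = 115 - 1*(-4) = 115 + 4 = 119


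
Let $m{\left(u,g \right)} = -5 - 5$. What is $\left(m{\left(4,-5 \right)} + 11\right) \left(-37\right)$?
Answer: $-37$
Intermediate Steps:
$m{\left(u,g \right)} = -10$
$\left(m{\left(4,-5 \right)} + 11\right) \left(-37\right) = \left(-10 + 11\right) \left(-37\right) = 1 \left(-37\right) = -37$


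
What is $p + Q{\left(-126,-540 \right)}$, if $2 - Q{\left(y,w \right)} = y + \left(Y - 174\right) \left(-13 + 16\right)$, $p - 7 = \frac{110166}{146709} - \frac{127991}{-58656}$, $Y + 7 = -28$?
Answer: $\frac{243797259769}{318717152} \approx 764.93$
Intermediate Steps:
$Y = -35$ ($Y = -7 - 28 = -35$)
$p = \frac{3165810009}{318717152}$ ($p = 7 + \left(\frac{110166}{146709} - \frac{127991}{-58656}\right) = 7 + \left(110166 \cdot \frac{1}{146709} - - \frac{127991}{58656}\right) = 7 + \left(\frac{36722}{48903} + \frac{127991}{58656}\right) = 7 + \frac{934789945}{318717152} = \frac{3165810009}{318717152} \approx 9.933$)
$Q{\left(y,w \right)} = 629 - y$ ($Q{\left(y,w \right)} = 2 - \left(y + \left(-35 - 174\right) \left(-13 + 16\right)\right) = 2 - \left(y - 627\right) = 2 - \left(-627 + y\right) = 629 - y$)
$p + Q{\left(-126,-540 \right)} = \frac{3165810009}{318717152} + \left(629 - -126\right) = \frac{3165810009}{318717152} + \left(629 + 126\right) = \frac{3165810009}{318717152} + 755 = \frac{243797259769}{318717152}$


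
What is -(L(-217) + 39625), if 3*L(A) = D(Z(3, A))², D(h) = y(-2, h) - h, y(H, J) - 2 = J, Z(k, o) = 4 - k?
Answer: -118879/3 ≈ -39626.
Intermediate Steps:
y(H, J) = 2 + J
D(h) = 2 (D(h) = (2 + h) - h = 2)
L(A) = 4/3 (L(A) = (⅓)*2² = (⅓)*4 = 4/3)
-(L(-217) + 39625) = -(4/3 + 39625) = -1*118879/3 = -118879/3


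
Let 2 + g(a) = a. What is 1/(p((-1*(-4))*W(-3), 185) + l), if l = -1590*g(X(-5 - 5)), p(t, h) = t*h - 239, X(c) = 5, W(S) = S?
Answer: -1/7229 ≈ -0.00013833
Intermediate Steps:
g(a) = -2 + a
p(t, h) = -239 + h*t (p(t, h) = h*t - 239 = -239 + h*t)
l = -4770 (l = -1590*(-2 + 5) = -1590*3 = -4770)
1/(p((-1*(-4))*W(-3), 185) + l) = 1/((-239 + 185*(-1*(-4)*(-3))) - 4770) = 1/((-239 + 185*(4*(-3))) - 4770) = 1/((-239 + 185*(-12)) - 4770) = 1/((-239 - 2220) - 4770) = 1/(-2459 - 4770) = 1/(-7229) = -1/7229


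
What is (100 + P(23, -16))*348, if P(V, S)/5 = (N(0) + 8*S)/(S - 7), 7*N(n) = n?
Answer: 1023120/23 ≈ 44484.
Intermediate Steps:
N(n) = n/7
P(V, S) = 40*S/(-7 + S) (P(V, S) = 5*(((⅐)*0 + 8*S)/(S - 7)) = 5*((0 + 8*S)/(-7 + S)) = 5*((8*S)/(-7 + S)) = 5*(8*S/(-7 + S)) = 40*S/(-7 + S))
(100 + P(23, -16))*348 = (100 + 40*(-16)/(-7 - 16))*348 = (100 + 40*(-16)/(-23))*348 = (100 + 40*(-16)*(-1/23))*348 = (100 + 640/23)*348 = (2940/23)*348 = 1023120/23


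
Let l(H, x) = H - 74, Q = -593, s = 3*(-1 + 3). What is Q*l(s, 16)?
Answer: 40324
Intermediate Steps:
s = 6 (s = 3*2 = 6)
l(H, x) = -74 + H
Q*l(s, 16) = -593*(-74 + 6) = -593*(-68) = 40324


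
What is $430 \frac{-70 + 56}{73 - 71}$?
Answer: $-3010$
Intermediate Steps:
$430 \frac{-70 + 56}{73 - 71} = 430 \left(- \frac{14}{2}\right) = 430 \left(\left(-14\right) \frac{1}{2}\right) = 430 \left(-7\right) = -3010$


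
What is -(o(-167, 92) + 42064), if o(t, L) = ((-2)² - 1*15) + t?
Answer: -41886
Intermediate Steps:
o(t, L) = -11 + t (o(t, L) = (4 - 15) + t = -11 + t)
-(o(-167, 92) + 42064) = -((-11 - 167) + 42064) = -(-178 + 42064) = -1*41886 = -41886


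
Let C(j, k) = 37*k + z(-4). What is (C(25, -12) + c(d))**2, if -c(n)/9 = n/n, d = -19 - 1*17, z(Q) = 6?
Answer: 199809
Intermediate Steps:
d = -36 (d = -19 - 17 = -36)
C(j, k) = 6 + 37*k (C(j, k) = 37*k + 6 = 6 + 37*k)
c(n) = -9 (c(n) = -9*n/n = -9*1 = -9)
(C(25, -12) + c(d))**2 = ((6 + 37*(-12)) - 9)**2 = ((6 - 444) - 9)**2 = (-438 - 9)**2 = (-447)**2 = 199809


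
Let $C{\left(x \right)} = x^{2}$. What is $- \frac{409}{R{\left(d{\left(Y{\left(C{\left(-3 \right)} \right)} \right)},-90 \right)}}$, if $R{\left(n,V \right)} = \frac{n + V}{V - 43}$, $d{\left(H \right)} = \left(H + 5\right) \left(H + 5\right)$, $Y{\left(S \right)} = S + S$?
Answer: $\frac{54397}{439} \approx 123.91$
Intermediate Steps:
$Y{\left(S \right)} = 2 S$
$d{\left(H \right)} = \left(5 + H\right)^{2}$ ($d{\left(H \right)} = \left(5 + H\right) \left(5 + H\right) = \left(5 + H\right)^{2}$)
$R{\left(n,V \right)} = \frac{V + n}{-43 + V}$
$- \frac{409}{R{\left(d{\left(Y{\left(C{\left(-3 \right)} \right)} \right)},-90 \right)}} = - \frac{409}{\frac{1}{-43 - 90} \left(-90 + \left(5 + 2 \left(-3\right)^{2}\right)^{2}\right)} = - \frac{409}{\frac{1}{-133} \left(-90 + \left(5 + 2 \cdot 9\right)^{2}\right)} = - \frac{409}{\left(- \frac{1}{133}\right) \left(-90 + \left(5 + 18\right)^{2}\right)} = - \frac{409}{\left(- \frac{1}{133}\right) \left(-90 + 23^{2}\right)} = - \frac{409}{\left(- \frac{1}{133}\right) \left(-90 + 529\right)} = - \frac{409}{\left(- \frac{1}{133}\right) 439} = - \frac{409}{- \frac{439}{133}} = \left(-409\right) \left(- \frac{133}{439}\right) = \frac{54397}{439}$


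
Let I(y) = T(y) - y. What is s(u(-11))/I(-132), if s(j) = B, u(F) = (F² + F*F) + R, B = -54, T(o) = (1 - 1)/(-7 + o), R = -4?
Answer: -9/22 ≈ -0.40909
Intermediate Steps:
T(o) = 0 (T(o) = 0/(-7 + o) = 0)
u(F) = -4 + 2*F² (u(F) = (F² + F*F) - 4 = (F² + F²) - 4 = 2*F² - 4 = -4 + 2*F²)
s(j) = -54
I(y) = -y (I(y) = 0 - y = -y)
s(u(-11))/I(-132) = -54/((-1*(-132))) = -54/132 = -54*1/132 = -9/22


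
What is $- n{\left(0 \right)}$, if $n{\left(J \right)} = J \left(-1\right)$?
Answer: $0$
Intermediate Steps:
$n{\left(J \right)} = - J$
$- n{\left(0 \right)} = - \left(-1\right) 0 = \left(-1\right) 0 = 0$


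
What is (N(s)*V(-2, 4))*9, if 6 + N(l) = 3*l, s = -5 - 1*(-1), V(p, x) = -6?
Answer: 972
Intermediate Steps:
s = -4 (s = -5 + 1 = -4)
N(l) = -6 + 3*l
(N(s)*V(-2, 4))*9 = ((-6 + 3*(-4))*(-6))*9 = ((-6 - 12)*(-6))*9 = -18*(-6)*9 = 108*9 = 972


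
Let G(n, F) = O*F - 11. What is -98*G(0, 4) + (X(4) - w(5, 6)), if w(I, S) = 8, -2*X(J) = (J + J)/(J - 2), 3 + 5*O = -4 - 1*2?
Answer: 8868/5 ≈ 1773.6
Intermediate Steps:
O = -9/5 (O = -3/5 + (-4 - 1*2)/5 = -3/5 + (-4 - 2)/5 = -3/5 + (1/5)*(-6) = -3/5 - 6/5 = -9/5 ≈ -1.8000)
X(J) = -J/(-2 + J) (X(J) = -(J + J)/(2*(J - 2)) = -2*J/(2*(-2 + J)) = -J/(-2 + J))
G(n, F) = -11 - 9*F/5 (G(n, F) = -9*F/5 - 11 = -11 - 9*F/5)
-98*G(0, 4) + (X(4) - w(5, 6)) = -98*(-11 - 9/5*4) + (-1*4/(-2 + 4) - 1*8) = -98*(-11 - 36/5) + (-1*4/2 - 8) = -98*(-91/5) + (-1*4*1/2 - 8) = 8918/5 + (-2 - 8) = 8918/5 - 10 = 8868/5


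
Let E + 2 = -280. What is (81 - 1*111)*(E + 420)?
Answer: -4140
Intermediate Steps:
E = -282 (E = -2 - 280 = -282)
(81 - 1*111)*(E + 420) = (81 - 1*111)*(-282 + 420) = (81 - 111)*138 = -30*138 = -4140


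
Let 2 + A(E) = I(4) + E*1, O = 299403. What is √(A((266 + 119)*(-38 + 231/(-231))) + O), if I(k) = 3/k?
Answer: √1137547/2 ≈ 533.28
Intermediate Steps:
A(E) = -5/4 + E (A(E) = -2 + (3/4 + E*1) = -2 + (3*(¼) + E) = -2 + (¾ + E) = -5/4 + E)
√(A((266 + 119)*(-38 + 231/(-231))) + O) = √((-5/4 + (266 + 119)*(-38 + 231/(-231))) + 299403) = √((-5/4 + 385*(-38 + 231*(-1/231))) + 299403) = √((-5/4 + 385*(-38 - 1)) + 299403) = √((-5/4 + 385*(-39)) + 299403) = √((-5/4 - 15015) + 299403) = √(-60065/4 + 299403) = √(1137547/4) = √1137547/2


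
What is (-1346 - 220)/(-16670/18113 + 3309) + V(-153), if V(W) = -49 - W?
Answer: 6203236730/59919247 ≈ 103.53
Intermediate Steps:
(-1346 - 220)/(-16670/18113 + 3309) + V(-153) = (-1346 - 220)/(-16670/18113 + 3309) + (-49 - 1*(-153)) = -1566/(-16670*1/18113 + 3309) + (-49 + 153) = -1566/(-16670/18113 + 3309) + 104 = -1566/59919247/18113 + 104 = -1566*18113/59919247 + 104 = -28364958/59919247 + 104 = 6203236730/59919247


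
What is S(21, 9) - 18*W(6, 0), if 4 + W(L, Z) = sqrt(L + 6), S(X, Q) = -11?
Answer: 61 - 36*sqrt(3) ≈ -1.3538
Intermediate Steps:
W(L, Z) = -4 + sqrt(6 + L) (W(L, Z) = -4 + sqrt(L + 6) = -4 + sqrt(6 + L))
S(21, 9) - 18*W(6, 0) = -11 - 18*(-4 + sqrt(6 + 6)) = -11 - 18*(-4 + sqrt(12)) = -11 - 18*(-4 + 2*sqrt(3)) = -11 + (72 - 36*sqrt(3)) = 61 - 36*sqrt(3)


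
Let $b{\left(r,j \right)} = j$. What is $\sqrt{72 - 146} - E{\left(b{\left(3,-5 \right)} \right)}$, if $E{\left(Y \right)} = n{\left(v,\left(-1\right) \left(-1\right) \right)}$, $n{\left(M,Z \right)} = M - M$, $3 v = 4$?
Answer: $i \sqrt{74} \approx 8.6023 i$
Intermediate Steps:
$v = \frac{4}{3}$ ($v = \frac{1}{3} \cdot 4 = \frac{4}{3} \approx 1.3333$)
$n{\left(M,Z \right)} = 0$
$E{\left(Y \right)} = 0$
$\sqrt{72 - 146} - E{\left(b{\left(3,-5 \right)} \right)} = \sqrt{72 - 146} - 0 = \sqrt{-74} + 0 = i \sqrt{74} + 0 = i \sqrt{74}$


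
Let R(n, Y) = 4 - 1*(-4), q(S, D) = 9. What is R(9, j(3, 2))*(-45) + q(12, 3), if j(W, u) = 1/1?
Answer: -351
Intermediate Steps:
j(W, u) = 1
R(n, Y) = 8 (R(n, Y) = 4 + 4 = 8)
R(9, j(3, 2))*(-45) + q(12, 3) = 8*(-45) + 9 = -360 + 9 = -351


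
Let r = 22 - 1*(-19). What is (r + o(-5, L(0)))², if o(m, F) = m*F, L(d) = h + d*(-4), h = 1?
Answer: 1296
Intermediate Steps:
r = 41 (r = 22 + 19 = 41)
L(d) = 1 - 4*d (L(d) = 1 + d*(-4) = 1 - 4*d)
o(m, F) = F*m
(r + o(-5, L(0)))² = (41 + (1 - 4*0)*(-5))² = (41 + (1 + 0)*(-5))² = (41 + 1*(-5))² = (41 - 5)² = 36² = 1296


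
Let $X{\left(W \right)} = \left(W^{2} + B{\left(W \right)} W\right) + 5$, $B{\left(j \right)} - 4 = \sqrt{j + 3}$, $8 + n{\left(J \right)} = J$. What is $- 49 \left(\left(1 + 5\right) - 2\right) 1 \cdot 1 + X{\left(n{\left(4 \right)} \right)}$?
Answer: $-191 - 4 i \approx -191.0 - 4.0 i$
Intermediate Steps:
$n{\left(J \right)} = -8 + J$
$B{\left(j \right)} = 4 + \sqrt{3 + j}$ ($B{\left(j \right)} = 4 + \sqrt{j + 3} = 4 + \sqrt{3 + j}$)
$X{\left(W \right)} = 5 + W^{2} + W \left(4 + \sqrt{3 + W}\right)$ ($X{\left(W \right)} = \left(W^{2} + \left(4 + \sqrt{3 + W}\right) W\right) + 5 = \left(W^{2} + W \left(4 + \sqrt{3 + W}\right)\right) + 5 = 5 + W^{2} + W \left(4 + \sqrt{3 + W}\right)$)
$- 49 \left(\left(1 + 5\right) - 2\right) 1 \cdot 1 + X{\left(n{\left(4 \right)} \right)} = - 49 \left(\left(1 + 5\right) - 2\right) 1 \cdot 1 + \left(5 + \left(-8 + 4\right)^{2} + \left(-8 + 4\right) \left(4 + \sqrt{3 + \left(-8 + 4\right)}\right)\right) = - 49 \left(6 - 2\right) 1 \cdot 1 + \left(5 + \left(-4\right)^{2} - 4 \left(4 + \sqrt{3 - 4}\right)\right) = - 49 \cdot 4 \cdot 1 \cdot 1 + \left(5 + 16 - 4 \left(4 + \sqrt{-1}\right)\right) = - 49 \cdot 4 \cdot 1 + \left(5 + 16 - 4 \left(4 + i\right)\right) = \left(-49\right) 4 + \left(5 + 16 - \left(16 + 4 i\right)\right) = -196 + \left(5 - 4 i\right) = -191 - 4 i$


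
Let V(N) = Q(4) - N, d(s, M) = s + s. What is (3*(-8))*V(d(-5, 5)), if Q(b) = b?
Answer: -336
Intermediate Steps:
d(s, M) = 2*s
V(N) = 4 - N
(3*(-8))*V(d(-5, 5)) = (3*(-8))*(4 - 2*(-5)) = -24*(4 - 1*(-10)) = -24*(4 + 10) = -24*14 = -336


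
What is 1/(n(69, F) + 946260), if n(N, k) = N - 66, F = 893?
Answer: 1/946263 ≈ 1.0568e-6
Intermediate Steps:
n(N, k) = -66 + N
1/(n(69, F) + 946260) = 1/((-66 + 69) + 946260) = 1/(3 + 946260) = 1/946263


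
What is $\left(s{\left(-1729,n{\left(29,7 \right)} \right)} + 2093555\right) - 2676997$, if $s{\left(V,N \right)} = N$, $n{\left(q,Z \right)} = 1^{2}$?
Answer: $-583441$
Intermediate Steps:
$n{\left(q,Z \right)} = 1$
$\left(s{\left(-1729,n{\left(29,7 \right)} \right)} + 2093555\right) - 2676997 = \left(1 + 2093555\right) - 2676997 = 2093556 - 2676997 = -583441$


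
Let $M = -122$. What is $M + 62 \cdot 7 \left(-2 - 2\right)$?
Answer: $-1858$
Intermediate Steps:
$M + 62 \cdot 7 \left(-2 - 2\right) = -122 + 62 \cdot 7 \left(-2 - 2\right) = -122 + 62 \cdot 7 \left(-4\right) = -122 + 62 \left(-28\right) = -122 - 1736 = -1858$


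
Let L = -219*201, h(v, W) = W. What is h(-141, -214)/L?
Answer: 214/44019 ≈ 0.0048615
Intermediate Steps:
L = -44019
h(-141, -214)/L = -214/(-44019) = -214*(-1/44019) = 214/44019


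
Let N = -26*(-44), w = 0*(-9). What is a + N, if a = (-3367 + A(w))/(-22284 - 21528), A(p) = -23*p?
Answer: 50124295/43812 ≈ 1144.1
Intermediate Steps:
w = 0
N = 1144
a = 3367/43812 (a = (-3367 - 23*0)/(-22284 - 21528) = (-3367 + 0)/(-43812) = -3367*(-1/43812) = 3367/43812 ≈ 0.076851)
a + N = 3367/43812 + 1144 = 50124295/43812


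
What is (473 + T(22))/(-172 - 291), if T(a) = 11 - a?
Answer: -462/463 ≈ -0.99784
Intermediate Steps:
(473 + T(22))/(-172 - 291) = (473 + (11 - 1*22))/(-172 - 291) = (473 + (11 - 22))/(-463) = (473 - 11)*(-1/463) = 462*(-1/463) = -462/463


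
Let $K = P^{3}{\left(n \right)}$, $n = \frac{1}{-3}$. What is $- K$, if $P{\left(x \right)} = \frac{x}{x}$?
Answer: $-1$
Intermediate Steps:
$n = - \frac{1}{3} \approx -0.33333$
$P{\left(x \right)} = 1$
$K = 1$ ($K = 1^{3} = 1$)
$- K = \left(-1\right) 1 = -1$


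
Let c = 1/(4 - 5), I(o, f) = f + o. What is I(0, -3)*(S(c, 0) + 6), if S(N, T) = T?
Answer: -18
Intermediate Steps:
c = -1 (c = 1/(-1) = -1)
I(0, -3)*(S(c, 0) + 6) = (-3 + 0)*(0 + 6) = -3*6 = -18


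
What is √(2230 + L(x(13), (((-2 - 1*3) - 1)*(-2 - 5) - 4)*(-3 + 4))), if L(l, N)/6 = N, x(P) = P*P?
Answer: √2458 ≈ 49.578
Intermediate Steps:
x(P) = P²
L(l, N) = 6*N
√(2230 + L(x(13), (((-2 - 1*3) - 1)*(-2 - 5) - 4)*(-3 + 4))) = √(2230 + 6*((((-2 - 1*3) - 1)*(-2 - 5) - 4)*(-3 + 4))) = √(2230 + 6*((((-2 - 3) - 1)*(-7) - 4)*1)) = √(2230 + 6*(((-5 - 1)*(-7) - 4)*1)) = √(2230 + 6*((-6*(-7) - 4)*1)) = √(2230 + 6*((42 - 4)*1)) = √(2230 + 6*(38*1)) = √(2230 + 6*38) = √(2230 + 228) = √2458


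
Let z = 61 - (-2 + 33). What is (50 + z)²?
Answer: 6400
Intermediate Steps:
z = 30 (z = 61 - 1*31 = 61 - 31 = 30)
(50 + z)² = (50 + 30)² = 80² = 6400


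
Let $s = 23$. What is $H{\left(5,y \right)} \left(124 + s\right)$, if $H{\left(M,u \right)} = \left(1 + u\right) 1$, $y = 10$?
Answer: $1617$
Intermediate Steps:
$H{\left(M,u \right)} = 1 + u$
$H{\left(5,y \right)} \left(124 + s\right) = \left(1 + 10\right) \left(124 + 23\right) = 11 \cdot 147 = 1617$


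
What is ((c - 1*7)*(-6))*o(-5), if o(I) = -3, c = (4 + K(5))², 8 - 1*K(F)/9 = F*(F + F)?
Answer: 2517642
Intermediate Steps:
K(F) = 72 - 18*F² (K(F) = 72 - 9*F*(F + F) = 72 - 9*F*2*F = 72 - 18*F²)
c = 139876 (c = (4 + (72 - 18*5²))² = (4 + (72 - 18*25))² = (4 + (72 - 450))² = (4 - 378)² = (-374)² = 139876)
((c - 1*7)*(-6))*o(-5) = ((139876 - 1*7)*(-6))*(-3) = ((139876 - 7)*(-6))*(-3) = (139869*(-6))*(-3) = -839214*(-3) = 2517642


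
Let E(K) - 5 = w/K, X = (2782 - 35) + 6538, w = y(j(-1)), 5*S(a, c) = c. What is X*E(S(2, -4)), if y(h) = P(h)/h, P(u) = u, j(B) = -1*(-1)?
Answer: 139275/4 ≈ 34819.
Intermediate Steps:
j(B) = 1
S(a, c) = c/5
y(h) = 1 (y(h) = h/h = 1)
w = 1
X = 9285 (X = 2747 + 6538 = 9285)
E(K) = 5 + 1/K
X*E(S(2, -4)) = 9285*(5 + 1/((⅕)*(-4))) = 9285*(5 + 1/(-⅘)) = 9285*(5 - 5/4) = 9285*(15/4) = 139275/4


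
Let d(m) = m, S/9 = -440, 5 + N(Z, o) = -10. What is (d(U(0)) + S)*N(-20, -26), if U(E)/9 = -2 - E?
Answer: 59670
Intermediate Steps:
N(Z, o) = -15 (N(Z, o) = -5 - 10 = -15)
S = -3960 (S = 9*(-440) = -3960)
U(E) = -18 - 9*E (U(E) = 9*(-2 - E) = -18 - 9*E)
(d(U(0)) + S)*N(-20, -26) = ((-18 - 9*0) - 3960)*(-15) = ((-18 + 0) - 3960)*(-15) = (-18 - 3960)*(-15) = -3978*(-15) = 59670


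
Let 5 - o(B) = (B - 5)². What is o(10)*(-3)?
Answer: 60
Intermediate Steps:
o(B) = 5 - (-5 + B)² (o(B) = 5 - (B - 5)² = 5 - (-5 + B)²)
o(10)*(-3) = (5 - (-5 + 10)²)*(-3) = (5 - 1*5²)*(-3) = (5 - 1*25)*(-3) = (5 - 25)*(-3) = -20*(-3) = 60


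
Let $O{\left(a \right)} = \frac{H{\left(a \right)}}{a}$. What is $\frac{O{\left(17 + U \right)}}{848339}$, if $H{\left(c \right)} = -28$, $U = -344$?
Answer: $\frac{28}{277406853} \approx 1.0093 \cdot 10^{-7}$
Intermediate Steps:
$O{\left(a \right)} = - \frac{28}{a}$
$\frac{O{\left(17 + U \right)}}{848339} = \frac{\left(-28\right) \frac{1}{17 - 344}}{848339} = - \frac{28}{-327} \cdot \frac{1}{848339} = \left(-28\right) \left(- \frac{1}{327}\right) \frac{1}{848339} = \frac{28}{327} \cdot \frac{1}{848339} = \frac{28}{277406853}$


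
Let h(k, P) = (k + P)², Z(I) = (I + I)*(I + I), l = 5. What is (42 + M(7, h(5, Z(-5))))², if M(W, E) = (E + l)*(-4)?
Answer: 1942870084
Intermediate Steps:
Z(I) = 4*I² (Z(I) = (2*I)*(2*I) = 4*I²)
h(k, P) = (P + k)²
M(W, E) = -20 - 4*E (M(W, E) = (E + 5)*(-4) = (5 + E)*(-4) = -20 - 4*E)
(42 + M(7, h(5, Z(-5))))² = (42 + (-20 - 4*(4*(-5)² + 5)²))² = (42 + (-20 - 4*(4*25 + 5)²))² = (42 + (-20 - 4*(100 + 5)²))² = (42 + (-20 - 4*105²))² = (42 + (-20 - 4*11025))² = (42 + (-20 - 44100))² = (42 - 44120)² = (-44078)² = 1942870084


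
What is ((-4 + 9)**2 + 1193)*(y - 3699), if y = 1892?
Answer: -2200926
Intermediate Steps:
((-4 + 9)**2 + 1193)*(y - 3699) = ((-4 + 9)**2 + 1193)*(1892 - 3699) = (5**2 + 1193)*(-1807) = (25 + 1193)*(-1807) = 1218*(-1807) = -2200926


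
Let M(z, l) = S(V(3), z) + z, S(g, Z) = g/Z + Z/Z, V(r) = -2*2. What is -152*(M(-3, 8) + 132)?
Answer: -59888/3 ≈ -19963.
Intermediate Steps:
V(r) = -4
S(g, Z) = 1 + g/Z (S(g, Z) = g/Z + 1 = 1 + g/Z)
M(z, l) = z + (-4 + z)/z (M(z, l) = (z - 4)/z + z = (-4 + z)/z + z = z + (-4 + z)/z)
-152*(M(-3, 8) + 132) = -152*((1 - 3 - 4/(-3)) + 132) = -152*((1 - 3 - 4*(-1/3)) + 132) = -152*((1 - 3 + 4/3) + 132) = -152*(-2/3 + 132) = -152*394/3 = -59888/3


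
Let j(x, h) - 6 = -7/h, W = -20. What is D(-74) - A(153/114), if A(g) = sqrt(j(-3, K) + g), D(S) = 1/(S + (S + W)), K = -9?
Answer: -1/168 - sqrt(105526)/114 ≈ -2.8555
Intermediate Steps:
j(x, h) = 6 - 7/h
D(S) = 1/(-20 + 2*S) (D(S) = 1/(S + (S - 20)) = 1/(S + (-20 + S)) = 1/(-20 + 2*S))
A(g) = sqrt(61/9 + g) (A(g) = sqrt((6 - 7/(-9)) + g) = sqrt((6 - 7*(-1/9)) + g) = sqrt((6 + 7/9) + g) = sqrt(61/9 + g))
D(-74) - A(153/114) = 1/(2*(-10 - 74)) - sqrt(61 + 9*(153/114))/3 = (1/2)/(-84) - sqrt(61 + 9*(153*(1/114)))/3 = (1/2)*(-1/84) - sqrt(61 + 9*(51/38))/3 = -1/168 - sqrt(61 + 459/38)/3 = -1/168 - sqrt(2777/38)/3 = -1/168 - sqrt(105526)/38/3 = -1/168 - sqrt(105526)/114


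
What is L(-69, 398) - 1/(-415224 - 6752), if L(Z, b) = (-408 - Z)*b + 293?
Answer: -56810206903/421976 ≈ -1.3463e+5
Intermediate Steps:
L(Z, b) = 293 + b*(-408 - Z) (L(Z, b) = b*(-408 - Z) + 293 = 293 + b*(-408 - Z))
L(-69, 398) - 1/(-415224 - 6752) = (293 - 408*398 - 1*(-69)*398) - 1/(-415224 - 6752) = (293 - 162384 + 27462) - 1/(-421976) = -134629 - 1*(-1/421976) = -134629 + 1/421976 = -56810206903/421976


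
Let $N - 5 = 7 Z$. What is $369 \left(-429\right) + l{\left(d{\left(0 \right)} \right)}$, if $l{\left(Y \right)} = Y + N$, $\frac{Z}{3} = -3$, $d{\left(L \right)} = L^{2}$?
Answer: $-158359$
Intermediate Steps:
$Z = -9$ ($Z = 3 \left(-3\right) = -9$)
$N = -58$ ($N = 5 + 7 \left(-9\right) = 5 - 63 = -58$)
$l{\left(Y \right)} = -58 + Y$ ($l{\left(Y \right)} = Y - 58 = -58 + Y$)
$369 \left(-429\right) + l{\left(d{\left(0 \right)} \right)} = 369 \left(-429\right) - \left(58 - 0^{2}\right) = -158301 + \left(-58 + 0\right) = -158301 - 58 = -158359$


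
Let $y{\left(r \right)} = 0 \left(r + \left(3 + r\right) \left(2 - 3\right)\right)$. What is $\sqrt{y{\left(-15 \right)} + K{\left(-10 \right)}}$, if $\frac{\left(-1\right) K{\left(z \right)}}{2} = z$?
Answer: $2 \sqrt{5} \approx 4.4721$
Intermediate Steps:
$K{\left(z \right)} = - 2 z$
$y{\left(r \right)} = 0$ ($y{\left(r \right)} = 0 \left(r + \left(3 + r\right) \left(-1\right)\right) = 0 \left(r - \left(3 + r\right)\right) = 0 \left(-3\right) = 0$)
$\sqrt{y{\left(-15 \right)} + K{\left(-10 \right)}} = \sqrt{0 - -20} = \sqrt{0 + 20} = \sqrt{20} = 2 \sqrt{5}$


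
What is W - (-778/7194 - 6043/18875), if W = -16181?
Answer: -1098553621829/67893375 ≈ -16181.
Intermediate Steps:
W - (-778/7194 - 6043/18875) = -16181 - (-778/7194 - 6043/18875) = -16181 - (-778*1/7194 - 6043*1/18875) = -16181 - (-389/3597 - 6043/18875) = -16181 - 1*(-29079046/67893375) = -16181 + 29079046/67893375 = -1098553621829/67893375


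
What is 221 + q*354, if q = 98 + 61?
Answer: 56507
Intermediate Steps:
q = 159
221 + q*354 = 221 + 159*354 = 221 + 56286 = 56507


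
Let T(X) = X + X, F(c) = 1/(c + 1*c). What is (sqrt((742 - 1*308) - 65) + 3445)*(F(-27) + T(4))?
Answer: 1484795/54 + 431*sqrt(41)/18 ≈ 27650.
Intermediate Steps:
F(c) = 1/(2*c) (F(c) = 1/(c + c) = 1/(2*c))
T(X) = 2*X
(sqrt((742 - 1*308) - 65) + 3445)*(F(-27) + T(4)) = (sqrt((742 - 1*308) - 65) + 3445)*((1/2)/(-27) + 2*4) = (sqrt((742 - 308) - 65) + 3445)*((1/2)*(-1/27) + 8) = (sqrt(434 - 65) + 3445)*(-1/54 + 8) = (sqrt(369) + 3445)*(431/54) = (3*sqrt(41) + 3445)*(431/54) = (3445 + 3*sqrt(41))*(431/54) = 1484795/54 + 431*sqrt(41)/18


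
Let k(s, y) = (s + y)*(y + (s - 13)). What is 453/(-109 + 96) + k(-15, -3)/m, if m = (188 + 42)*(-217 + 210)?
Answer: -368292/10465 ≈ -35.193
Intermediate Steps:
k(s, y) = (s + y)*(-13 + s + y) (k(s, y) = (s + y)*(y + (-13 + s)) = (s + y)*(-13 + s + y))
m = -1610 (m = 230*(-7) = -1610)
453/(-109 + 96) + k(-15, -3)/m = 453/(-109 + 96) + ((-15)**2 + (-3)**2 - 13*(-15) - 13*(-3) + 2*(-15)*(-3))/(-1610) = 453/(-13) + (225 + 9 + 195 + 39 + 90)*(-1/1610) = 453*(-1/13) + 558*(-1/1610) = -453/13 - 279/805 = -368292/10465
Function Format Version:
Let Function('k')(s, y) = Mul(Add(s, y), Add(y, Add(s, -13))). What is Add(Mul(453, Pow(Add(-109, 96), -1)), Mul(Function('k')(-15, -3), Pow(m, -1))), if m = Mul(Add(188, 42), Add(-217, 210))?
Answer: Rational(-368292, 10465) ≈ -35.193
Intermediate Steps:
Function('k')(s, y) = Mul(Add(s, y), Add(-13, s, y)) (Function('k')(s, y) = Mul(Add(s, y), Add(y, Add(-13, s))) = Mul(Add(s, y), Add(-13, s, y)))
m = -1610 (m = Mul(230, -7) = -1610)
Add(Mul(453, Pow(Add(-109, 96), -1)), Mul(Function('k')(-15, -3), Pow(m, -1))) = Add(Mul(453, Pow(Add(-109, 96), -1)), Mul(Add(Pow(-15, 2), Pow(-3, 2), Mul(-13, -15), Mul(-13, -3), Mul(2, -15, -3)), Pow(-1610, -1))) = Add(Mul(453, Pow(-13, -1)), Mul(Add(225, 9, 195, 39, 90), Rational(-1, 1610))) = Add(Mul(453, Rational(-1, 13)), Mul(558, Rational(-1, 1610))) = Add(Rational(-453, 13), Rational(-279, 805)) = Rational(-368292, 10465)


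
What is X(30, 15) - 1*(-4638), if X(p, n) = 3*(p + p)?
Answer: 4818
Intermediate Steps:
X(p, n) = 6*p (X(p, n) = 3*(2*p) = 6*p)
X(30, 15) - 1*(-4638) = 6*30 - 1*(-4638) = 180 + 4638 = 4818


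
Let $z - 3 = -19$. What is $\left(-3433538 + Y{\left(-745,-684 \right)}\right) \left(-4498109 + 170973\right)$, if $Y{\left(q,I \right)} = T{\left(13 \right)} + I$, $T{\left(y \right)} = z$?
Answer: $14860414882368$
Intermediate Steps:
$z = -16$ ($z = 3 - 19 = -16$)
$T{\left(y \right)} = -16$
$Y{\left(q,I \right)} = -16 + I$
$\left(-3433538 + Y{\left(-745,-684 \right)}\right) \left(-4498109 + 170973\right) = \left(-3433538 - 700\right) \left(-4498109 + 170973\right) = \left(-3433538 - 700\right) \left(-4327136\right) = \left(-3434238\right) \left(-4327136\right) = 14860414882368$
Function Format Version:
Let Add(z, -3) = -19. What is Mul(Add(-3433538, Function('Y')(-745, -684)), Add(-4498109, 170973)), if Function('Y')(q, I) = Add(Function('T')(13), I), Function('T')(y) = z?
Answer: 14860414882368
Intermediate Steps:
z = -16 (z = Add(3, -19) = -16)
Function('T')(y) = -16
Function('Y')(q, I) = Add(-16, I)
Mul(Add(-3433538, Function('Y')(-745, -684)), Add(-4498109, 170973)) = Mul(Add(-3433538, Add(-16, -684)), Add(-4498109, 170973)) = Mul(Add(-3433538, -700), -4327136) = Mul(-3434238, -4327136) = 14860414882368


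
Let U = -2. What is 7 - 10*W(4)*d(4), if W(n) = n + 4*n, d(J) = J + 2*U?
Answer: 7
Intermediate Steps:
d(J) = -4 + J (d(J) = J + 2*(-2) = J - 4 = -4 + J)
W(n) = 5*n
7 - 10*W(4)*d(4) = 7 - 10*5*4*(-4 + 4) = 7 - 200*0 = 7 - 10*0 = 7 + 0 = 7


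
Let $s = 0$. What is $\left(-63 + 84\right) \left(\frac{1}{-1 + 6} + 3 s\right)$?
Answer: $\frac{21}{5} \approx 4.2$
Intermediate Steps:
$\left(-63 + 84\right) \left(\frac{1}{-1 + 6} + 3 s\right) = \left(-63 + 84\right) \left(\frac{1}{-1 + 6} + 3 \cdot 0\right) = 21 \left(\frac{1}{5} + 0\right) = 21 \cdot \frac{1}{5} = \frac{21}{5}$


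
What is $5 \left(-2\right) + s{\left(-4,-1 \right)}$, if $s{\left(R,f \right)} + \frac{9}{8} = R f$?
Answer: $- \frac{57}{8} \approx -7.125$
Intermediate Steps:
$s{\left(R,f \right)} = - \frac{9}{8} + R f$
$5 \left(-2\right) + s{\left(-4,-1 \right)} = 5 \left(-2\right) - - \frac{23}{8} = -10 + \left(- \frac{9}{8} + 4\right) = -10 + \frac{23}{8} = - \frac{57}{8}$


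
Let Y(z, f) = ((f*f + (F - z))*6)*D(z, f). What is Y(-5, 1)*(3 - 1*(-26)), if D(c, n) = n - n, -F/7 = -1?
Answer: 0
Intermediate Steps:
F = 7 (F = -7*(-1) = 7)
D(c, n) = 0
Y(z, f) = 0 (Y(z, f) = ((f*f + (7 - z))*6)*0 = ((f² + (7 - z))*6)*0 = ((7 + f² - z)*6)*0 = (42 - 6*z + 6*f²)*0 = 0)
Y(-5, 1)*(3 - 1*(-26)) = 0*(3 - 1*(-26)) = 0*(3 + 26) = 0*29 = 0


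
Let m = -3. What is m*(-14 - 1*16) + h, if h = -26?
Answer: 64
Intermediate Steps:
m*(-14 - 1*16) + h = -3*(-14 - 1*16) - 26 = -3*(-14 - 16) - 26 = -3*(-30) - 26 = 90 - 26 = 64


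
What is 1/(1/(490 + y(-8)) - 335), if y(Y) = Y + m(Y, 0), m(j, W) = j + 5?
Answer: -479/160464 ≈ -0.0029851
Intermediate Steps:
m(j, W) = 5 + j
y(Y) = 5 + 2*Y (y(Y) = Y + (5 + Y) = 5 + 2*Y)
1/(1/(490 + y(-8)) - 335) = 1/(1/(490 + (5 + 2*(-8))) - 335) = 1/(1/(490 + (5 - 16)) - 335) = 1/(1/(490 - 11) - 335) = 1/(1/479 - 335) = 1/(-160464/479) = -479/160464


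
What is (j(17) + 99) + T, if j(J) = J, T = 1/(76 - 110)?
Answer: 3943/34 ≈ 115.97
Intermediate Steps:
T = -1/34 (T = 1/(-34) = -1/34 ≈ -0.029412)
(j(17) + 99) + T = (17 + 99) - 1/34 = 116 - 1/34 = 3943/34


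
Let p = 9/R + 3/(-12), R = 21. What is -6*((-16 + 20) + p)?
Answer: -351/14 ≈ -25.071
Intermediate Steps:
p = 5/28 (p = 9/21 + 3/(-12) = 9*(1/21) + 3*(-1/12) = 3/7 - ¼ = 5/28 ≈ 0.17857)
-6*((-16 + 20) + p) = -6*((-16 + 20) + 5/28) = -6*(4 + 5/28) = -6*117/28 = -351/14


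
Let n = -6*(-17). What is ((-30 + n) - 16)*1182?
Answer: 66192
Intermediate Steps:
n = 102
((-30 + n) - 16)*1182 = ((-30 + 102) - 16)*1182 = (72 - 16)*1182 = 56*1182 = 66192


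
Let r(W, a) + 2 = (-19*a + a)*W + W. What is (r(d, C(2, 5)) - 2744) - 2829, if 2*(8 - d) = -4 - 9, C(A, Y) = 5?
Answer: -13731/2 ≈ -6865.5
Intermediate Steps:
d = 29/2 (d = 8 - (-4 - 9)/2 = 8 - 1/2*(-13) = 8 + 13/2 = 29/2 ≈ 14.500)
r(W, a) = -2 + W - 18*W*a (r(W, a) = -2 + ((-19*a + a)*W + W) = -2 + ((-18*a)*W + W) = -2 + (-18*W*a + W) = -2 + (W - 18*W*a) = -2 + W - 18*W*a)
(r(d, C(2, 5)) - 2744) - 2829 = ((-2 + 29/2 - 18*29/2*5) - 2744) - 2829 = ((-2 + 29/2 - 1305) - 2744) - 2829 = (-2585/2 - 2744) - 2829 = -8073/2 - 2829 = -13731/2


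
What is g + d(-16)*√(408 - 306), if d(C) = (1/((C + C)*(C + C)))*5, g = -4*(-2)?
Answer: 8 + 5*√102/1024 ≈ 8.0493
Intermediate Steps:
g = 8
d(C) = 5/(4*C²) (d(C) = (1/((((2*C)))*(2*C)))*5 = ((1/(2*C))*(1/(2*C)))*5 = (1/(4*C²))*5 = 5/(4*C²))
g + d(-16)*√(408 - 306) = 8 + ((5/4)/(-16)²)*√(408 - 306) = 8 + ((5/4)*(1/256))*√102 = 8 + 5*√102/1024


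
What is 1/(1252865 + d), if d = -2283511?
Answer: -1/1030646 ≈ -9.7027e-7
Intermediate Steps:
1/(1252865 + d) = 1/(1252865 - 2283511) = 1/(-1030646) = -1/1030646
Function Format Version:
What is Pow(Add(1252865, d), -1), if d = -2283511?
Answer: Rational(-1, 1030646) ≈ -9.7027e-7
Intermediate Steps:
Pow(Add(1252865, d), -1) = Pow(Add(1252865, -2283511), -1) = Pow(-1030646, -1) = Rational(-1, 1030646)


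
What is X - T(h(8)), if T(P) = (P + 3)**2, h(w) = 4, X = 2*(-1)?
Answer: -51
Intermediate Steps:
X = -2
T(P) = (3 + P)**2
X - T(h(8)) = -2 - (3 + 4)**2 = -2 - 1*7**2 = -2 - 1*49 = -2 - 49 = -51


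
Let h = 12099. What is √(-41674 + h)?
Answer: 65*I*√7 ≈ 171.97*I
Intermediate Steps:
√(-41674 + h) = √(-41674 + 12099) = √(-29575) = 65*I*√7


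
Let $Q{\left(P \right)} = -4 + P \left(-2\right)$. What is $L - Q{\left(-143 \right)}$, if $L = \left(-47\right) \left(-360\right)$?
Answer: $16638$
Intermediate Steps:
$Q{\left(P \right)} = -4 - 2 P$
$L = 16920$
$L - Q{\left(-143 \right)} = 16920 - \left(-4 - -286\right) = 16920 - \left(-4 + 286\right) = 16920 - 282 = 16638$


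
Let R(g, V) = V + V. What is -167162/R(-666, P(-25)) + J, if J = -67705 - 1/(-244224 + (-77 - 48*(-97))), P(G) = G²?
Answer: -2032151544249/29955625 ≈ -67839.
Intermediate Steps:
R(g, V) = 2*V
J = -16225164724/239645 (J = -67705 - 1/(-244224 + (-77 + 4656)) = -67705 - 1/(-244224 + 4579) = -67705 - 1/(-239645) = -67705 - 1*(-1/239645) = -67705 + 1/239645 = -16225164724/239645 ≈ -67705.)
-167162/R(-666, P(-25)) + J = -167162/(2*(-25)²) - 16225164724/239645 = -167162/(2*625) - 16225164724/239645 = -167162/1250 - 16225164724/239645 = -167162*1/1250 - 16225164724/239645 = -83581/625 - 16225164724/239645 = -2032151544249/29955625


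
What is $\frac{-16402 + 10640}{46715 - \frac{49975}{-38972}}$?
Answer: $- \frac{224556664}{1820626955} \approx -0.12334$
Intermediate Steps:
$\frac{-16402 + 10640}{46715 - \frac{49975}{-38972}} = - \frac{5762}{46715 - - \frac{49975}{38972}} = - \frac{5762}{46715 + \frac{49975}{38972}} = - \frac{5762}{\frac{1820626955}{38972}} = \left(-5762\right) \frac{38972}{1820626955} = - \frac{224556664}{1820626955}$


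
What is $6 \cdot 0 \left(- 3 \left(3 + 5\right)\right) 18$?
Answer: $0$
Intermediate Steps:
$6 \cdot 0 \left(- 3 \left(3 + 5\right)\right) 18 = 0 \left(\left(-3\right) 8\right) 18 = 0 \left(-24\right) 18 = 0 \cdot 18 = 0$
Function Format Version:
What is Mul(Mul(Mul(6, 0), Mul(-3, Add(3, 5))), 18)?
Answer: 0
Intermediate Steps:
Mul(Mul(Mul(6, 0), Mul(-3, Add(3, 5))), 18) = Mul(Mul(0, Mul(-3, 8)), 18) = Mul(Mul(0, -24), 18) = Mul(0, 18) = 0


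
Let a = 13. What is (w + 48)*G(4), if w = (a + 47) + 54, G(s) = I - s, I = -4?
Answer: -1296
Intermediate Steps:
G(s) = -4 - s
w = 114 (w = (13 + 47) + 54 = 60 + 54 = 114)
(w + 48)*G(4) = (114 + 48)*(-4 - 1*4) = 162*(-4 - 4) = 162*(-8) = -1296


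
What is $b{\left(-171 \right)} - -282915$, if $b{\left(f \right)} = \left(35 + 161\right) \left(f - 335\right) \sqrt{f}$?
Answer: $282915 - 297528 i \sqrt{19} \approx 2.8292 \cdot 10^{5} - 1.2969 \cdot 10^{6} i$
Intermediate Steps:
$b{\left(f \right)} = \sqrt{f} \left(-65660 + 196 f\right)$ ($b{\left(f \right)} = 196 \left(-335 + f\right) \sqrt{f} = \left(-65660 + 196 f\right) \sqrt{f} = \sqrt{f} \left(-65660 + 196 f\right)$)
$b{\left(-171 \right)} - -282915 = 196 \sqrt{-171} \left(-335 - 171\right) - -282915 = 196 \cdot 3 i \sqrt{19} \left(-506\right) + 282915 = - 297528 i \sqrt{19} + 282915 = 282915 - 297528 i \sqrt{19}$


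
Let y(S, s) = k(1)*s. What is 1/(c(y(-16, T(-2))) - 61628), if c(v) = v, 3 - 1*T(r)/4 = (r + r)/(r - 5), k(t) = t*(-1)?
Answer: -7/431464 ≈ -1.6224e-5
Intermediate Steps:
k(t) = -t
T(r) = 12 - 8*r/(-5 + r) (T(r) = 12 - 4*(r + r)/(r - 5) = 12 - 4*2*r/(-5 + r) = 12 - 8*r/(-5 + r))
y(S, s) = -s (y(S, s) = (-1*1)*s = -s)
1/(c(y(-16, T(-2))) - 61628) = 1/(-4*(-15 - 2)/(-5 - 2) - 61628) = 1/(-4*(-17)/(-7) - 61628) = 1/(-4*(-1)*(-17)/7 - 61628) = 1/(-1*68/7 - 61628) = 1/(-68/7 - 61628) = 1/(-431464/7) = -7/431464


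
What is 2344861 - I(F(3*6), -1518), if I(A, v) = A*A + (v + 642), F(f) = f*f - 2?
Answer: 2242053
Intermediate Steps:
F(f) = -2 + f**2 (F(f) = f**2 - 2 = -2 + f**2)
I(A, v) = 642 + v + A**2 (I(A, v) = A**2 + (642 + v) = 642 + v + A**2)
2344861 - I(F(3*6), -1518) = 2344861 - (642 - 1518 + (-2 + (3*6)**2)**2) = 2344861 - (642 - 1518 + (-2 + 18**2)**2) = 2344861 - (642 - 1518 + (-2 + 324)**2) = 2344861 - (642 - 1518 + 322**2) = 2344861 - (642 - 1518 + 103684) = 2344861 - 1*102808 = 2344861 - 102808 = 2242053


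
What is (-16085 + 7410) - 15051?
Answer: -23726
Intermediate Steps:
(-16085 + 7410) - 15051 = -8675 - 15051 = -23726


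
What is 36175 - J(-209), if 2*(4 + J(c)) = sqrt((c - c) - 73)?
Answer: 36179 - I*sqrt(73)/2 ≈ 36179.0 - 4.272*I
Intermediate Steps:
J(c) = -4 + I*sqrt(73)/2 (J(c) = -4 + sqrt((c - c) - 73)/2 = -4 + sqrt(0 - 73)/2 = -4 + sqrt(-73)/2 = -4 + (I*sqrt(73))/2 = -4 + I*sqrt(73)/2)
36175 - J(-209) = 36175 - (-4 + I*sqrt(73)/2) = 36175 + (4 - I*sqrt(73)/2) = 36179 - I*sqrt(73)/2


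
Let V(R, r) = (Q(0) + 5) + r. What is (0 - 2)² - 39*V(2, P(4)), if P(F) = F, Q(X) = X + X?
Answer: -347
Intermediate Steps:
Q(X) = 2*X
V(R, r) = 5 + r (V(R, r) = (2*0 + 5) + r = (0 + 5) + r = 5 + r)
(0 - 2)² - 39*V(2, P(4)) = (0 - 2)² - 39*(5 + 4) = (-2)² - 39*9 = 4 - 351 = -347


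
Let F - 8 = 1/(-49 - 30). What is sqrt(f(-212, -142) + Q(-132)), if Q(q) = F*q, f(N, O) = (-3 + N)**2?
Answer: sqrt(281910157)/79 ≈ 212.53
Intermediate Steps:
F = 631/79 (F = 8 + 1/(-49 - 30) = 8 + 1/(-79) = 8 - 1/79 = 631/79 ≈ 7.9873)
Q(q) = 631*q/79
sqrt(f(-212, -142) + Q(-132)) = sqrt((-3 - 212)**2 + (631/79)*(-132)) = sqrt((-215)**2 - 83292/79) = sqrt(46225 - 83292/79) = sqrt(3568483/79) = sqrt(281910157)/79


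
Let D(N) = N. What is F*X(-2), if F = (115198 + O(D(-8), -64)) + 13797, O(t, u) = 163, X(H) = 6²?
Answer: 4649688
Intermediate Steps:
X(H) = 36
F = 129158 (F = (115198 + 163) + 13797 = 115361 + 13797 = 129158)
F*X(-2) = 129158*36 = 4649688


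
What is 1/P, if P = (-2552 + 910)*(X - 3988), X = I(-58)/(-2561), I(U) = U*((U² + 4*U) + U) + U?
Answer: 2561/16477335356 ≈ 1.5543e-7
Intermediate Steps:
I(U) = U + U*(U² + 5*U) (I(U) = U*(U² + 5*U) + U = U + U*(U² + 5*U))
X = 178350/2561 (X = -58*(1 + (-58)² + 5*(-58))/(-2561) = -58*(1 + 3364 - 290)*(-1/2561) = -58*3075*(-1/2561) = -178350*(-1/2561) = 178350/2561 ≈ 69.641)
P = 16477335356/2561 (P = (-2552 + 910)*(178350/2561 - 3988) = -1642*(-10034918/2561) = 16477335356/2561 ≈ 6.4339e+6)
1/P = 1/(16477335356/2561) = 2561/16477335356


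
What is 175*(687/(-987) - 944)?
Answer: -7770125/47 ≈ -1.6532e+5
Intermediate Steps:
175*(687/(-987) - 944) = 175*(687*(-1/987) - 944) = 175*(-229/329 - 944) = 175*(-310805/329) = -7770125/47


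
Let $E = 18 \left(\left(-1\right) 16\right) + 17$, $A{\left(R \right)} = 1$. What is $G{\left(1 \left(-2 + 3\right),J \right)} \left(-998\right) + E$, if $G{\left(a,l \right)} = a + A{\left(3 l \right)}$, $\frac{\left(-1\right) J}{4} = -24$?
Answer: $-2267$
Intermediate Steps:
$J = 96$ ($J = \left(-4\right) \left(-24\right) = 96$)
$G{\left(a,l \right)} = 1 + a$ ($G{\left(a,l \right)} = a + 1 = 1 + a$)
$E = -271$ ($E = 18 \left(-16\right) + 17 = -288 + 17 = -271$)
$G{\left(1 \left(-2 + 3\right),J \right)} \left(-998\right) + E = \left(1 + 1 \left(-2 + 3\right)\right) \left(-998\right) - 271 = \left(1 + 1 \cdot 1\right) \left(-998\right) - 271 = \left(1 + 1\right) \left(-998\right) - 271 = 2 \left(-998\right) - 271 = -1996 - 271 = -2267$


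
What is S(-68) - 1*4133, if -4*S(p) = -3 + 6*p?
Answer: -16121/4 ≈ -4030.3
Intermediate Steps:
S(p) = 3/4 - 3*p/2 (S(p) = -(-3 + 6*p)/4 = 3/4 - 3*p/2)
S(-68) - 1*4133 = (3/4 - 3/2*(-68)) - 1*4133 = (3/4 + 102) - 4133 = 411/4 - 4133 = -16121/4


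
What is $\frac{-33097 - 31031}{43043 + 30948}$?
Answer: $- \frac{64128}{73991} \approx -0.8667$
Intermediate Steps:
$\frac{-33097 - 31031}{43043 + 30948} = - \frac{64128}{73991}$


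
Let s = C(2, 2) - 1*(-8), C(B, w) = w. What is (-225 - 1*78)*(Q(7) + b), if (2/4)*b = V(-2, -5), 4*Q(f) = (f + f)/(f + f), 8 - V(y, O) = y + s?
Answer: -303/4 ≈ -75.750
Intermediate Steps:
s = 10 (s = 2 - 1*(-8) = 2 + 8 = 10)
V(y, O) = -2 - y (V(y, O) = 8 - (y + 10) = 8 - (10 + y) = 8 + (-10 - y) = -2 - y)
Q(f) = ¼ (Q(f) = ((f + f)/(f + f))/4 = ((2*f)/((2*f)))/4 = ((2*f)*(1/(2*f)))/4 = (¼)*1 = ¼)
b = 0 (b = 2*(-2 - 1*(-2)) = 2*(-2 + 2) = 2*0 = 0)
(-225 - 1*78)*(Q(7) + b) = (-225 - 1*78)*(¼ + 0) = (-225 - 78)*(¼) = -303*¼ = -303/4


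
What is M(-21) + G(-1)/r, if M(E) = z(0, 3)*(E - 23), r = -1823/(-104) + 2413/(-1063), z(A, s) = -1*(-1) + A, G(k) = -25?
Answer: -76987268/1686897 ≈ -45.638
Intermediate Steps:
z(A, s) = 1 + A
r = 1686897/110552 (r = -1823*(-1/104) + 2413*(-1/1063) = 1823/104 - 2413/1063 = 1686897/110552 ≈ 15.259)
M(E) = -23 + E (M(E) = (1 + 0)*(E - 23) = 1*(-23 + E) = -23 + E)
M(-21) + G(-1)/r = (-23 - 21) - 25/1686897/110552 = -44 - 25*110552/1686897 = -44 - 2763800/1686897 = -76987268/1686897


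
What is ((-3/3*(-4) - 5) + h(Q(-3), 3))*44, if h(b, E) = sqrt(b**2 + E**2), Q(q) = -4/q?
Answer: -44 + 44*sqrt(97)/3 ≈ 100.45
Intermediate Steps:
h(b, E) = sqrt(E**2 + b**2)
((-3/3*(-4) - 5) + h(Q(-3), 3))*44 = ((-3/3*(-4) - 5) + sqrt(3**2 + (-4/(-3))**2))*44 = ((-3*1/3*(-4) - 5) + sqrt(9 + (-4*(-1/3))**2))*44 = ((-1*(-4) - 5) + sqrt(9 + (4/3)**2))*44 = ((4 - 5) + sqrt(9 + 16/9))*44 = (-1 + sqrt(97/9))*44 = (-1 + sqrt(97)/3)*44 = -44 + 44*sqrt(97)/3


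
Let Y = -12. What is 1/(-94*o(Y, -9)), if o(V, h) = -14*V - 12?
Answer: -1/14664 ≈ -6.8194e-5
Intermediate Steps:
o(V, h) = -12 - 14*V
1/(-94*o(Y, -9)) = 1/(-94*(-12 - 14*(-12))) = 1/(-94*(-12 + 168)) = 1/(-94*156) = 1/(-14664) = -1/14664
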